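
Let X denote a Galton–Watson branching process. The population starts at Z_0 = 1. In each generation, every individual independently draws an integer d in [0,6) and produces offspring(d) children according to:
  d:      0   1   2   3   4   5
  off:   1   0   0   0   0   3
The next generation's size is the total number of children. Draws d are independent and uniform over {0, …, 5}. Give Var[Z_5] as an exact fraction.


37136/59049

Outcome values over d=0..5: [1, 0, 0, 0, 0, 3]
Σy = 4, Σy² = 10, M = 6
μ = 4/6 = 2/3,  σ² = 10/6 − (2/3)² = 11/9
V_0 = 0, E_0 = 1
V_1 = 11/9·E_0 + (2/3)²·V_0 = 11/9;  E_1 = 2/3
V_2 = 11/9·E_1 + (2/3)²·V_1 = 110/81;  E_2 = 4/9
V_3 = 11/9·E_2 + (2/3)²·V_2 = 836/729;  E_3 = 8/27
V_4 = 11/9·E_3 + (2/3)²·V_3 = 5720/6561;  E_4 = 16/81
V_5 = 11/9·E_4 + (2/3)²·V_4 = 37136/59049;  E_5 = 32/243


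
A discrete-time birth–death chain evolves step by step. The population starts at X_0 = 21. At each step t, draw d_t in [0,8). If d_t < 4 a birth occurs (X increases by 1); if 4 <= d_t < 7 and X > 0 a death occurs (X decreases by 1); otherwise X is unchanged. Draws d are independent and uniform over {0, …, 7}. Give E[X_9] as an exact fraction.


X can drop by at most 1 per step and X_0 = 21 > T = 9, so X_t >= 21 − t >= 12 > 0 for every t <= 9: the floor at 0 (the 'and X > 0' condition) never binds. Hence X_9 = X_0 + Σ_{t<9} Y_t with i.i.d. increments Y_t = y(d_t) ∈ {+1, −1, 0}.
Outcome values over d=0..7: [1, 1, 1, 1, -1, -1, -1, 0]
Σy = 1, Σy² = 7, M = 8
μ = 1/8 = 1/8,  σ² = 7/8 − (1/8)² = 55/64
E[X_9] = 21 + 9·(1/8) = 177/8

177/8


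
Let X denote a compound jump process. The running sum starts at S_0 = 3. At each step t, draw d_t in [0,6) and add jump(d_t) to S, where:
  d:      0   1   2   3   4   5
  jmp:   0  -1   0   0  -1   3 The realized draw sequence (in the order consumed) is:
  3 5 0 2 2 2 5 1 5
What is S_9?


t=0: S=3, d=3, jump=0, S_1=3
t=1: S=3, d=5, jump=3, S_2=6
t=2: S=6, d=0, jump=0, S_3=6
t=3: S=6, d=2, jump=0, S_4=6
t=4: S=6, d=2, jump=0, S_5=6
t=5: S=6, d=2, jump=0, S_6=6
t=6: S=6, d=5, jump=3, S_7=9
t=7: S=9, d=1, jump=-1, S_8=8
t=8: S=8, d=5, jump=3, S_9=11

11


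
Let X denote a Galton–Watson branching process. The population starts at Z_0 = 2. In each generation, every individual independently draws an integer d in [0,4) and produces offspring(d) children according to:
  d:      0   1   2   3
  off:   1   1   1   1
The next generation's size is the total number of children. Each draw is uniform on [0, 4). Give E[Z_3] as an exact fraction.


Outcome values over d=0..3: [1, 1, 1, 1]
Σy = 4, Σy² = 4, M = 4
μ = 4/4 = 1,  σ² = 4/4 − (1)² = 0
E[Z_0] = 2
E[Z_1] = 1·E[Z_0] = 2
E[Z_2] = 1·E[Z_1] = 2
E[Z_3] = 1·E[Z_2] = 2

2


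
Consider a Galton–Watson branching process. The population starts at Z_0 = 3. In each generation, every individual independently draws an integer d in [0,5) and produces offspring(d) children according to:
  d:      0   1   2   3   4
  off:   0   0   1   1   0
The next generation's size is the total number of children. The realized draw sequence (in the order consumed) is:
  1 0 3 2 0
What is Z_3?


0

gen 0: Z_0=3, draws=[1, 0, 3], offspring=[0, 0, 1], Z_1=1
gen 1: Z_1=1, draws=[2], offspring=[1], Z_2=1
gen 2: Z_2=1, draws=[0], offspring=[0], Z_3=0


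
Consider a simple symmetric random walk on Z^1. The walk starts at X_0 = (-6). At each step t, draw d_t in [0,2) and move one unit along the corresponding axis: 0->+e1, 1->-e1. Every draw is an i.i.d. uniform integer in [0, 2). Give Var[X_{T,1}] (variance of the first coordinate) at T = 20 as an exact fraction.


Outcome values over d=0..1: [1, -1]
Σy = 0, Σy² = 2, M = 2
μ = 0/2 = 0,  σ² = 2/2 − (0)² = 1
Independent increments: Var[X_20] = 20·σ² = 20·(1) = 20

20


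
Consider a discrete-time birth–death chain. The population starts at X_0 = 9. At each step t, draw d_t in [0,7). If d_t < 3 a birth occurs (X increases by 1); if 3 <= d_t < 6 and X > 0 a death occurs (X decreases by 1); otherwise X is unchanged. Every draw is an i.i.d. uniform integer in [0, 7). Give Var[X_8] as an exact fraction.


48/7

X can drop by at most 1 per step and X_0 = 9 > T = 8, so X_t >= 9 − t >= 1 > 0 for every t <= 8: the floor at 0 (the 'and X > 0' condition) never binds. Hence X_8 = X_0 + Σ_{t<8} Y_t with i.i.d. increments Y_t = y(d_t) ∈ {+1, −1, 0}.
Outcome values over d=0..6: [1, 1, 1, -1, -1, -1, 0]
Σy = 0, Σy² = 6, M = 7
μ = 0/7 = 0,  σ² = 6/7 − (0)² = 6/7
Independent increments: Var[X_8] = 8·σ² = 8·(6/7) = 48/7


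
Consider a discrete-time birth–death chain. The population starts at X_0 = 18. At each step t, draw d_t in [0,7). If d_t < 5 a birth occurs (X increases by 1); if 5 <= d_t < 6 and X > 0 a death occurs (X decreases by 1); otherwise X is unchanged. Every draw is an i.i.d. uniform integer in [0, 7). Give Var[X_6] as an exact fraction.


156/49

X can drop by at most 1 per step and X_0 = 18 > T = 6, so X_t >= 18 − t >= 12 > 0 for every t <= 6: the floor at 0 (the 'and X > 0' condition) never binds. Hence X_6 = X_0 + Σ_{t<6} Y_t with i.i.d. increments Y_t = y(d_t) ∈ {+1, −1, 0}.
Outcome values over d=0..6: [1, 1, 1, 1, 1, -1, 0]
Σy = 4, Σy² = 6, M = 7
μ = 4/7 = 4/7,  σ² = 6/7 − (4/7)² = 26/49
Independent increments: Var[X_6] = 6·σ² = 6·(26/49) = 156/49


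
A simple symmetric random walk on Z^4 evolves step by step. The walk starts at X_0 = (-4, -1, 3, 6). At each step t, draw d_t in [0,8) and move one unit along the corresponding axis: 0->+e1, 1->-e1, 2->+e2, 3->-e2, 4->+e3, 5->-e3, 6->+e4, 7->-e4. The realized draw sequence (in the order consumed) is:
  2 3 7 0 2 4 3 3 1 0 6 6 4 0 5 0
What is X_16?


t=0: X=(-4, -1, 3, 6), d=2 → +e2, X_1=(-4, 0, 3, 6)
t=1: X=(-4, 0, 3, 6), d=3 → -e2, X_2=(-4, -1, 3, 6)
t=2: X=(-4, -1, 3, 6), d=7 → -e4, X_3=(-4, -1, 3, 5)
t=3: X=(-4, -1, 3, 5), d=0 → +e1, X_4=(-3, -1, 3, 5)
t=4: X=(-3, -1, 3, 5), d=2 → +e2, X_5=(-3, 0, 3, 5)
t=5: X=(-3, 0, 3, 5), d=4 → +e3, X_6=(-3, 0, 4, 5)
t=6: X=(-3, 0, 4, 5), d=3 → -e2, X_7=(-3, -1, 4, 5)
t=7: X=(-3, -1, 4, 5), d=3 → -e2, X_8=(-3, -2, 4, 5)
t=8: X=(-3, -2, 4, 5), d=1 → -e1, X_9=(-4, -2, 4, 5)
t=9: X=(-4, -2, 4, 5), d=0 → +e1, X_10=(-3, -2, 4, 5)
t=10: X=(-3, -2, 4, 5), d=6 → +e4, X_11=(-3, -2, 4, 6)
t=11: X=(-3, -2, 4, 6), d=6 → +e4, X_12=(-3, -2, 4, 7)
t=12: X=(-3, -2, 4, 7), d=4 → +e3, X_13=(-3, -2, 5, 7)
t=13: X=(-3, -2, 5, 7), d=0 → +e1, X_14=(-2, -2, 5, 7)
t=14: X=(-2, -2, 5, 7), d=5 → -e3, X_15=(-2, -2, 4, 7)
t=15: X=(-2, -2, 4, 7), d=0 → +e1, X_16=(-1, -2, 4, 7)

(-1, -2, 4, 7)


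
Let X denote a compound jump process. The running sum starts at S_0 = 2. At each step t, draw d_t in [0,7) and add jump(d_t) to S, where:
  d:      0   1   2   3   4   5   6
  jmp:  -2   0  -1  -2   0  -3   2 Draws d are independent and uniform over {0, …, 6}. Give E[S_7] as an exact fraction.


Outcome values over d=0..6: [-2, 0, -1, -2, 0, -3, 2]
Σy = -6, Σy² = 22, M = 7
μ = -6/7 = -6/7,  σ² = 22/7 − (-6/7)² = 118/49
E[S_7] = 2 + 7·(-6/7) = -4

-4


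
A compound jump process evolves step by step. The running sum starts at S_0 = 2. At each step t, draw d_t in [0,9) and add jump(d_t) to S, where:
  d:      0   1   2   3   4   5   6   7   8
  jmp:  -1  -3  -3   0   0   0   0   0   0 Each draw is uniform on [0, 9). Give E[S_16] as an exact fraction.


Outcome values over d=0..8: [-1, -3, -3, 0, 0, 0, 0, 0, 0]
Σy = -7, Σy² = 19, M = 9
μ = -7/9 = -7/9,  σ² = 19/9 − (-7/9)² = 122/81
E[S_16] = 2 + 16·(-7/9) = -94/9

-94/9


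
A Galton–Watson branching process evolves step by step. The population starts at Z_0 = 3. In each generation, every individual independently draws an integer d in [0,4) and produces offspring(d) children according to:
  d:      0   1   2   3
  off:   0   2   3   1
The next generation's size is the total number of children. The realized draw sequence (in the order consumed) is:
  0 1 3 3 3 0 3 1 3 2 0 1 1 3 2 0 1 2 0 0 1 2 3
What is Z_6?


gen 0: Z_0=3, draws=[0, 1, 3], offspring=[0, 2, 1], Z_1=3
gen 1: Z_1=3, draws=[3, 3, 0], offspring=[1, 1, 0], Z_2=2
gen 2: Z_2=2, draws=[3, 1], offspring=[1, 2], Z_3=3
gen 3: Z_3=3, draws=[3, 2, 0], offspring=[1, 3, 0], Z_4=4
gen 4: Z_4=4, draws=[1, 1, 3, 2], offspring=[2, 2, 1, 3], Z_5=8
gen 5: Z_5=8, draws=[0, 1, 2, 0, 0, 1, 2, 3], offspring=[0, 2, 3, 0, 0, 2, 3, 1], Z_6=11

11


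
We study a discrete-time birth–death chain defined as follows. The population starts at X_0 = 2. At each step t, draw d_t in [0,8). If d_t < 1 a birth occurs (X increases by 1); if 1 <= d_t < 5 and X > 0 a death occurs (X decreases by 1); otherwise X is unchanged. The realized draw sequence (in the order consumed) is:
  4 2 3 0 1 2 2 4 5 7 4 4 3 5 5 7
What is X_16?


0

t=0: X=2, d=4 → death, X_1=1
t=1: X=1, d=2 → death, X_2=0
t=2: X=0, d=3 → hold, X_3=0
t=3: X=0, d=0 → birth, X_4=1
t=4: X=1, d=1 → death, X_5=0
t=5: X=0, d=2 → hold, X_6=0
t=6: X=0, d=2 → hold, X_7=0
t=7: X=0, d=4 → hold, X_8=0
t=8: X=0, d=5 → hold, X_9=0
t=9: X=0, d=7 → hold, X_10=0
t=10: X=0, d=4 → hold, X_11=0
t=11: X=0, d=4 → hold, X_12=0
t=12: X=0, d=3 → hold, X_13=0
t=13: X=0, d=5 → hold, X_14=0
t=14: X=0, d=5 → hold, X_15=0
t=15: X=0, d=7 → hold, X_16=0


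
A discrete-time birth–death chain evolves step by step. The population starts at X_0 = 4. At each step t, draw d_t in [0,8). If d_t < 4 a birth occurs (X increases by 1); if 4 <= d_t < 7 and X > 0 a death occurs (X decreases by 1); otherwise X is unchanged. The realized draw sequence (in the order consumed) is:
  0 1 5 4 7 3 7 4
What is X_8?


4

t=0: X=4, d=0 → birth, X_1=5
t=1: X=5, d=1 → birth, X_2=6
t=2: X=6, d=5 → death, X_3=5
t=3: X=5, d=4 → death, X_4=4
t=4: X=4, d=7 → hold, X_5=4
t=5: X=4, d=3 → birth, X_6=5
t=6: X=5, d=7 → hold, X_7=5
t=7: X=5, d=4 → death, X_8=4


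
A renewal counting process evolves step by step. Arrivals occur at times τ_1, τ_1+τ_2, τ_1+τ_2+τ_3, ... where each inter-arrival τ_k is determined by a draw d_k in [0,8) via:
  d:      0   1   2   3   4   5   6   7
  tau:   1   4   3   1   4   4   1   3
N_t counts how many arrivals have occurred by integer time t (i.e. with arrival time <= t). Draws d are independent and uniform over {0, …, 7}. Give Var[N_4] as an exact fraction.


7125231/16777216

Inter-arrival values over d=0..7: [1, 4, 3, 1, 4, 4, 1, 3]
Each d has probability 1/8, so the pmf of τ is: f(1) = 3/8, f(3) = 1/4, f(4) = 3/8
Let p_n(j) = P(N_n = j), with p_0 = [1]. Condition on τ_1: p_n(0) = P(τ > n), and for j >= 1, p_n(j) = Σ_{k<=n} f(k)·p_{n−k}(j−1)
p_1 = [5/8, 3/8]  (j = 0..1)
p_2 = [5/8, 15/64, 9/64]  (j = 0..2)
p_3 = [3/8, 31/64, 45/512, 27/512]  (j = 0..3)
p_4 = [0, 43/64, 141/512, 135/4096, 81/4096]  (j = 0..4)
E[N_4] = Σ j·p_4(j) = 5737/4096;  E[N_4²] = Σ j²·p_4(j) = 9775/4096
Var[N_4] = 9775/4096 − (5737/4096)² = 7125231/16777216


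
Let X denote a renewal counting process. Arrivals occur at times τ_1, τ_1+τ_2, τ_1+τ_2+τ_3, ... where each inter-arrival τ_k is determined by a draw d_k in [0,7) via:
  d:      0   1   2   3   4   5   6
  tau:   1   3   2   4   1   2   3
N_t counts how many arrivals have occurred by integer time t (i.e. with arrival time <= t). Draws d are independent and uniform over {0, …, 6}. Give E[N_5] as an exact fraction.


Inter-arrival values over d=0..6: [1, 3, 2, 4, 1, 2, 3]
Each d has probability 1/7, so the pmf of τ is: f(1) = 2/7, f(2) = 2/7, f(3) = 2/7, f(4) = 1/7
Renewal equation for m(n) = E[N_n]: condition on τ_1 = k (if k <= n, one arrival plus a fresh copy on the remaining n−k steps): m(n) = F(n) + Σ_{k<=n} f(k)·m(n−k), where F(n) = P(τ <= n) and m(0) = 0
m(1) = F(1) = 2/7
m(2) = F(2) + f(1)·m(1) = 4/7 + 2/7·2/7 = 32/49
m(3) = F(3) + f(1)·m(2) + f(2)·m(1) = 6/7 + 2/7·32/49 + 2/7·2/7 = 386/343
m(4) = F(4) + f(1)·m(3) + f(2)·m(2) + f(3)·m(1) = 1 + 2/7·386/343 + 2/7·32/49 + 2/7·2/7 = 3817/2401
m(5) = F(5) + f(1)·m(4) + f(2)·m(3) + f(3)·m(2) + f(4)·m(1) = 1 + 2/7·3817/2401 + 2/7·386/343 + 2/7·32/49 + 1/7·2/7 = 33667/16807
E[N_5] = m(5) = 33667/16807

33667/16807


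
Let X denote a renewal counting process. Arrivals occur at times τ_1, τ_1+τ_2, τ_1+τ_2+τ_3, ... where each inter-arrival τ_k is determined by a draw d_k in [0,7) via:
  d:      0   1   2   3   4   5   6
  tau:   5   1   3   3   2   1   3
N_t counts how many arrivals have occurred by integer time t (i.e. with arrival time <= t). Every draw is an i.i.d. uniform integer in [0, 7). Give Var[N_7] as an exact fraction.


Inter-arrival values over d=0..6: [5, 1, 3, 3, 2, 1, 3]
Each d has probability 1/7, so the pmf of τ is: f(1) = 2/7, f(2) = 1/7, f(3) = 3/7, f(5) = 1/7
Let p_n(j) = P(N_n = j), with p_0 = [1]. Condition on τ_1: p_n(0) = P(τ > n), and for j >= 1, p_n(j) = Σ_{k<=n} f(k)·p_{n−k}(j−1)
p_1 = [5/7, 2/7]  (j = 0..1)
p_2 = [4/7, 17/49, 4/49]  (j = 0..2)
p_3 = [1/7, 34/49, 48/343, 8/343]  (j = 0..3)
p_4 = [1/7, 3/7, 127/343, 124/2401, 16/2401]  (j = 0..4)
p_5 = [0, 22/49, 127/343, 386/2401, 304/16807, 32/16807]  (j = 0..5)
p_6 = [0, 9/49, 181/343, 75/343, 152/2401, 720/117649, 64/117649]  (j = 0..6)
p_7 = [0, 1/7, 120/343, 898/2401, 1808/16807, 2768/117649, 1664/823543, 128/823543]  (j = 0..7)
E[N_7] = Σ j·p_7(j) = 2080059/823543;  E[N_7²] = Σ j²·p_7(j) = 6010303/823543
Var[N_7] = 6010303/823543 − (2080059/823543)² = 623097520048/678223072849

623097520048/678223072849


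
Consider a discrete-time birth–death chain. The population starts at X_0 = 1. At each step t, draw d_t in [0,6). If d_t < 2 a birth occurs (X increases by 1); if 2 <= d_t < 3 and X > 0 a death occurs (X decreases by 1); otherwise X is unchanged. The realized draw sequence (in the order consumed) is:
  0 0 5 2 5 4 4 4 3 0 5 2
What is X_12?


t=0: X=1, d=0 → birth, X_1=2
t=1: X=2, d=0 → birth, X_2=3
t=2: X=3, d=5 → hold, X_3=3
t=3: X=3, d=2 → death, X_4=2
t=4: X=2, d=5 → hold, X_5=2
t=5: X=2, d=4 → hold, X_6=2
t=6: X=2, d=4 → hold, X_7=2
t=7: X=2, d=4 → hold, X_8=2
t=8: X=2, d=3 → hold, X_9=2
t=9: X=2, d=0 → birth, X_10=3
t=10: X=3, d=5 → hold, X_11=3
t=11: X=3, d=2 → death, X_12=2

2


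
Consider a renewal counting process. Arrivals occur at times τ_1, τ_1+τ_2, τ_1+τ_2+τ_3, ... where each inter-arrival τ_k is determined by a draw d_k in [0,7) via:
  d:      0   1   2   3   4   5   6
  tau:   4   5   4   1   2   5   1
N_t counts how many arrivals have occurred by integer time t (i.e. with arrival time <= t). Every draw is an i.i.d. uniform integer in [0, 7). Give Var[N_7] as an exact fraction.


588393294940/678223072849

Inter-arrival values over d=0..6: [4, 5, 4, 1, 2, 5, 1]
Each d has probability 1/7, so the pmf of τ is: f(1) = 2/7, f(2) = 1/7, f(4) = 2/7, f(5) = 2/7
Let p_n(j) = P(N_n = j), with p_0 = [1]. Condition on τ_1: p_n(0) = P(τ > n), and for j >= 1, p_n(j) = Σ_{k<=n} f(k)·p_{n−k}(j−1)
p_1 = [5/7, 2/7]  (j = 0..1)
p_2 = [4/7, 17/49, 4/49]  (j = 0..2)
p_3 = [4/7, 13/49, 48/343, 8/343]  (j = 0..3)
p_4 = [2/7, 26/49, 43/343, 124/2401, 16/2401]  (j = 0..4)
p_5 = [0, 32/49, 93/343, 134/2401, 304/16807, 32/16807]  (j = 0..5)
p_6 = [0, 20/49, 152/343, 285/2401, 8/343, 720/117649, 64/117649]  (j = 0..6)
p_7 = [0, 16/49, 132/343, 549/2401, 816/16807, 1088/117649, 1664/823543, 128/823543]  (j = 0..7)
E[N_7] = Σ j·p_7(j) = 1676593/823543;  E[N_7²] = Σ j²·p_7(j) = 4127723/823543
Var[N_7] = 4127723/823543 − (1676593/823543)² = 588393294940/678223072849


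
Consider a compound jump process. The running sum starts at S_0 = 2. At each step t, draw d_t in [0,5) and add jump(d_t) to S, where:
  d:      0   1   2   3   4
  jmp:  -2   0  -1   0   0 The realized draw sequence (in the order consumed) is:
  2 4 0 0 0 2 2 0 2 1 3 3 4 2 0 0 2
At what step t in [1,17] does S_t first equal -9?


t=0: S=2, d=2, jump=-1, S_1=1
t=1: S=1, d=4, jump=0, S_2=1
t=2: S=1, d=0, jump=-2, S_3=-1
t=3: S=-1, d=0, jump=-2, S_4=-3
t=4: S=-3, d=0, jump=-2, S_5=-5
t=5: S=-5, d=2, jump=-1, S_6=-6
t=6: S=-6, d=2, jump=-1, S_7=-7
t=7: S=-7, d=0, jump=-2, S_8=-9
t=8: S=-9, d=2, jump=-1, S_9=-10
t=9: S=-10, d=1, jump=0, S_10=-10
t=10: S=-10, d=3, jump=0, S_11=-10
t=11: S=-10, d=3, jump=0, S_12=-10
t=12: S=-10, d=4, jump=0, S_13=-10
t=13: S=-10, d=2, jump=-1, S_14=-11
t=14: S=-11, d=0, jump=-2, S_15=-13
t=15: S=-13, d=0, jump=-2, S_16=-15
t=16: S=-15, d=2, jump=-1, S_17=-16

8


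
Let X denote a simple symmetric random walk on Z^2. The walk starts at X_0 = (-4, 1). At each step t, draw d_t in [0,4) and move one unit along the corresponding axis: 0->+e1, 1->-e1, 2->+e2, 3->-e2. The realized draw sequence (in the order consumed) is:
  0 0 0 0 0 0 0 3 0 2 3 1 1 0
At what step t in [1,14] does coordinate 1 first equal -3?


1

t=0: X=(-4, 1), d=0 → +e1, X_1=(-3, 1)
t=1: X=(-3, 1), d=0 → +e1, X_2=(-2, 1)
t=2: X=(-2, 1), d=0 → +e1, X_3=(-1, 1)
t=3: X=(-1, 1), d=0 → +e1, X_4=(0, 1)
t=4: X=(0, 1), d=0 → +e1, X_5=(1, 1)
t=5: X=(1, 1), d=0 → +e1, X_6=(2, 1)
t=6: X=(2, 1), d=0 → +e1, X_7=(3, 1)
t=7: X=(3, 1), d=3 → -e2, X_8=(3, 0)
t=8: X=(3, 0), d=0 → +e1, X_9=(4, 0)
t=9: X=(4, 0), d=2 → +e2, X_10=(4, 1)
t=10: X=(4, 1), d=3 → -e2, X_11=(4, 0)
t=11: X=(4, 0), d=1 → -e1, X_12=(3, 0)
t=12: X=(3, 0), d=1 → -e1, X_13=(2, 0)
t=13: X=(2, 0), d=0 → +e1, X_14=(3, 0)


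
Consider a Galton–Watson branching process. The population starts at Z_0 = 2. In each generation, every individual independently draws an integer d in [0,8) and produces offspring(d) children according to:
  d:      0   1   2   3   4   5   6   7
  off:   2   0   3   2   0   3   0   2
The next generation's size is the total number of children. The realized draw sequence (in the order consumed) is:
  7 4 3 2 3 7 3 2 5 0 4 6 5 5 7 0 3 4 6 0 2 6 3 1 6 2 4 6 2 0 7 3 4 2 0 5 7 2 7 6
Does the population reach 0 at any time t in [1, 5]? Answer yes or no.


gen 0: Z_0=2, draws=[7, 4], offspring=[2, 0], Z_1=2
gen 1: Z_1=2, draws=[3, 2], offspring=[2, 3], Z_2=5
gen 2: Z_2=5, draws=[3, 7, 3, 2, 5], offspring=[2, 2, 2, 3, 3], Z_3=12
gen 3: Z_3=12, draws=[0, 4, 6, 5, 5, 7, 0, 3, 4, 6, 0, 2], offspring=[2, 0, 0, 3, 3, 2, 2, 2, 0, 0, 2, 3], Z_4=19
gen 4: Z_4=19, draws=[6, 3, 1, 6, 2, 4, 6, 2, 0, 7, 3, 4, 2, 0, 5, 7, 2, 7, 6], offspring=[0, 2, 0, 0, 3, 0, 0, 3, 2, 2, 2, 0, 3, 2, 3, 2, 3, 2, 0], Z_5=29

no


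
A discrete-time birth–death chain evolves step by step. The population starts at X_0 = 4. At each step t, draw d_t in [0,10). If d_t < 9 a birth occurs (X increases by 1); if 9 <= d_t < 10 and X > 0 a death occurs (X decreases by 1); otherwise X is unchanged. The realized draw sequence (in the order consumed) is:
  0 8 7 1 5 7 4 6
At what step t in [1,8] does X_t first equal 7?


3

t=0: X=4, d=0 → birth, X_1=5
t=1: X=5, d=8 → birth, X_2=6
t=2: X=6, d=7 → birth, X_3=7
t=3: X=7, d=1 → birth, X_4=8
t=4: X=8, d=5 → birth, X_5=9
t=5: X=9, d=7 → birth, X_6=10
t=6: X=10, d=4 → birth, X_7=11
t=7: X=11, d=6 → birth, X_8=12


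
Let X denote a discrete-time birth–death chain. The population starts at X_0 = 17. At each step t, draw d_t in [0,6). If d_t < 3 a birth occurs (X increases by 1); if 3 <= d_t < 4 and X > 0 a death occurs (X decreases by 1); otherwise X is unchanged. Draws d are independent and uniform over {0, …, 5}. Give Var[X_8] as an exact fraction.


X can drop by at most 1 per step and X_0 = 17 > T = 8, so X_t >= 17 − t >= 9 > 0 for every t <= 8: the floor at 0 (the 'and X > 0' condition) never binds. Hence X_8 = X_0 + Σ_{t<8} Y_t with i.i.d. increments Y_t = y(d_t) ∈ {+1, −1, 0}.
Outcome values over d=0..5: [1, 1, 1, -1, 0, 0]
Σy = 2, Σy² = 4, M = 6
μ = 2/6 = 1/3,  σ² = 4/6 − (1/3)² = 5/9
Independent increments: Var[X_8] = 8·σ² = 8·(5/9) = 40/9

40/9


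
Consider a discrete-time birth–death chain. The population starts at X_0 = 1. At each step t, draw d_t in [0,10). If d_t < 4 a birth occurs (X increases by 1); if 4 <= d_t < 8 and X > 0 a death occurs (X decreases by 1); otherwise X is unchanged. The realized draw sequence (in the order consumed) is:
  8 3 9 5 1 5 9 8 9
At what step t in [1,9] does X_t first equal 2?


t=0: X=1, d=8 → hold, X_1=1
t=1: X=1, d=3 → birth, X_2=2
t=2: X=2, d=9 → hold, X_3=2
t=3: X=2, d=5 → death, X_4=1
t=4: X=1, d=1 → birth, X_5=2
t=5: X=2, d=5 → death, X_6=1
t=6: X=1, d=9 → hold, X_7=1
t=7: X=1, d=8 → hold, X_8=1
t=8: X=1, d=9 → hold, X_9=1

2


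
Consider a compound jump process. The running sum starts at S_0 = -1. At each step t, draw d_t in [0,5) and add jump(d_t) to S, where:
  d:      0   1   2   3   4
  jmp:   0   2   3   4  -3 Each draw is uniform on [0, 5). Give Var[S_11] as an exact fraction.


Outcome values over d=0..4: [0, 2, 3, 4, -3]
Σy = 6, Σy² = 38, M = 5
μ = 6/5 = 6/5,  σ² = 38/5 − (6/5)² = 154/25
Independent increments: Var[S_11] = 11·σ² = 11·(154/25) = 1694/25

1694/25


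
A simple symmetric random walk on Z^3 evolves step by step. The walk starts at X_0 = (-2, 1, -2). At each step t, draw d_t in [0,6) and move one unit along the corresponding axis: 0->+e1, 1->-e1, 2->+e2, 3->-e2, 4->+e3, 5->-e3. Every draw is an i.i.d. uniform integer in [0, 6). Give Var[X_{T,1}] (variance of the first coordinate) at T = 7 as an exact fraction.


7/3

Outcome values over d=0..5: [1, -1, 0, 0, 0, 0]
Σy = 0, Σy² = 2, M = 6
μ = 0/6 = 0,  σ² = 2/6 − (0)² = 1/3
Independent increments: Var[X_7] = 7·σ² = 7·(1/3) = 7/3


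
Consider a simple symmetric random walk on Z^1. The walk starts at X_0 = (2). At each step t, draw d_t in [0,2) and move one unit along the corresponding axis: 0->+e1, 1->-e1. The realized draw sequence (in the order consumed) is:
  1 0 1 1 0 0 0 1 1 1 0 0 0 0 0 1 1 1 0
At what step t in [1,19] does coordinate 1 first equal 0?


4

t=0: X=(2), d=1 → -e1, X_1=(1)
t=1: X=(1), d=0 → +e1, X_2=(2)
t=2: X=(2), d=1 → -e1, X_3=(1)
t=3: X=(1), d=1 → -e1, X_4=(0)
t=4: X=(0), d=0 → +e1, X_5=(1)
t=5: X=(1), d=0 → +e1, X_6=(2)
t=6: X=(2), d=0 → +e1, X_7=(3)
t=7: X=(3), d=1 → -e1, X_8=(2)
t=8: X=(2), d=1 → -e1, X_9=(1)
t=9: X=(1), d=1 → -e1, X_10=(0)
t=10: X=(0), d=0 → +e1, X_11=(1)
t=11: X=(1), d=0 → +e1, X_12=(2)
t=12: X=(2), d=0 → +e1, X_13=(3)
t=13: X=(3), d=0 → +e1, X_14=(4)
t=14: X=(4), d=0 → +e1, X_15=(5)
t=15: X=(5), d=1 → -e1, X_16=(4)
t=16: X=(4), d=1 → -e1, X_17=(3)
t=17: X=(3), d=1 → -e1, X_18=(2)
t=18: X=(2), d=0 → +e1, X_19=(3)


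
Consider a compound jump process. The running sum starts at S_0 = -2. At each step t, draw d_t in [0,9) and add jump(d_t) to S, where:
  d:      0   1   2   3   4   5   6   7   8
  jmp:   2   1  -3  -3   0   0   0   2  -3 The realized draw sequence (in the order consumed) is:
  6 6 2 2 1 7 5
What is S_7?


t=0: S=-2, d=6, jump=0, S_1=-2
t=1: S=-2, d=6, jump=0, S_2=-2
t=2: S=-2, d=2, jump=-3, S_3=-5
t=3: S=-5, d=2, jump=-3, S_4=-8
t=4: S=-8, d=1, jump=1, S_5=-7
t=5: S=-7, d=7, jump=2, S_6=-5
t=6: S=-5, d=5, jump=0, S_7=-5

-5


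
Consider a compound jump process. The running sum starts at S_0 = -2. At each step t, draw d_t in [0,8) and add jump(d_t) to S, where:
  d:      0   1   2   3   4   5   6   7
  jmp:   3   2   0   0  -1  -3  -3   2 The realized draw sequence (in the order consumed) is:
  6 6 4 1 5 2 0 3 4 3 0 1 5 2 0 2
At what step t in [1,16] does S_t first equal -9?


t=0: S=-2, d=6, jump=-3, S_1=-5
t=1: S=-5, d=6, jump=-3, S_2=-8
t=2: S=-8, d=4, jump=-1, S_3=-9
t=3: S=-9, d=1, jump=2, S_4=-7
t=4: S=-7, d=5, jump=-3, S_5=-10
t=5: S=-10, d=2, jump=0, S_6=-10
t=6: S=-10, d=0, jump=3, S_7=-7
t=7: S=-7, d=3, jump=0, S_8=-7
t=8: S=-7, d=4, jump=-1, S_9=-8
t=9: S=-8, d=3, jump=0, S_10=-8
t=10: S=-8, d=0, jump=3, S_11=-5
t=11: S=-5, d=1, jump=2, S_12=-3
t=12: S=-3, d=5, jump=-3, S_13=-6
t=13: S=-6, d=2, jump=0, S_14=-6
t=14: S=-6, d=0, jump=3, S_15=-3
t=15: S=-3, d=2, jump=0, S_16=-3

3


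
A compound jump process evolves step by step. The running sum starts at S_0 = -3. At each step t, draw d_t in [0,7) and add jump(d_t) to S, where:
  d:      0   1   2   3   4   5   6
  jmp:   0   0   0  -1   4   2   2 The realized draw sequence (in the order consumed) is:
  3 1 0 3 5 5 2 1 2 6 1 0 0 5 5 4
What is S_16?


t=0: S=-3, d=3, jump=-1, S_1=-4
t=1: S=-4, d=1, jump=0, S_2=-4
t=2: S=-4, d=0, jump=0, S_3=-4
t=3: S=-4, d=3, jump=-1, S_4=-5
t=4: S=-5, d=5, jump=2, S_5=-3
t=5: S=-3, d=5, jump=2, S_6=-1
t=6: S=-1, d=2, jump=0, S_7=-1
t=7: S=-1, d=1, jump=0, S_8=-1
t=8: S=-1, d=2, jump=0, S_9=-1
t=9: S=-1, d=6, jump=2, S_10=1
t=10: S=1, d=1, jump=0, S_11=1
t=11: S=1, d=0, jump=0, S_12=1
t=12: S=1, d=0, jump=0, S_13=1
t=13: S=1, d=5, jump=2, S_14=3
t=14: S=3, d=5, jump=2, S_15=5
t=15: S=5, d=4, jump=4, S_16=9

9


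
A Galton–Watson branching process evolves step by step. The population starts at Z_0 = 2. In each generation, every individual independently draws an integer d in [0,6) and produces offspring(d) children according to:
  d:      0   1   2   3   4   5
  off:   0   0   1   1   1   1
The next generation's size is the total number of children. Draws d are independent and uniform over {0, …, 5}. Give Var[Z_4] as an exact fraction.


Outcome values over d=0..5: [0, 0, 1, 1, 1, 1]
Σy = 4, Σy² = 4, M = 6
μ = 4/6 = 2/3,  σ² = 4/6 − (2/3)² = 2/9
V_0 = 0, E_0 = 2
V_1 = 2/9·E_0 + (2/3)²·V_0 = 4/9;  E_1 = 4/3
V_2 = 2/9·E_1 + (2/3)²·V_1 = 40/81;  E_2 = 8/9
V_3 = 2/9·E_2 + (2/3)²·V_2 = 304/729;  E_3 = 16/27
V_4 = 2/9·E_3 + (2/3)²·V_3 = 2080/6561;  E_4 = 32/81

2080/6561


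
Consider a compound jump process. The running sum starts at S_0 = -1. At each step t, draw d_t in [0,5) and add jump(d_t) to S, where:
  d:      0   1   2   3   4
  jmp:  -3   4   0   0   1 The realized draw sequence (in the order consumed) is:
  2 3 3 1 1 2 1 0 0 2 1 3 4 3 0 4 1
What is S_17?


12

t=0: S=-1, d=2, jump=0, S_1=-1
t=1: S=-1, d=3, jump=0, S_2=-1
t=2: S=-1, d=3, jump=0, S_3=-1
t=3: S=-1, d=1, jump=4, S_4=3
t=4: S=3, d=1, jump=4, S_5=7
t=5: S=7, d=2, jump=0, S_6=7
t=6: S=7, d=1, jump=4, S_7=11
t=7: S=11, d=0, jump=-3, S_8=8
t=8: S=8, d=0, jump=-3, S_9=5
t=9: S=5, d=2, jump=0, S_10=5
t=10: S=5, d=1, jump=4, S_11=9
t=11: S=9, d=3, jump=0, S_12=9
t=12: S=9, d=4, jump=1, S_13=10
t=13: S=10, d=3, jump=0, S_14=10
t=14: S=10, d=0, jump=-3, S_15=7
t=15: S=7, d=4, jump=1, S_16=8
t=16: S=8, d=1, jump=4, S_17=12


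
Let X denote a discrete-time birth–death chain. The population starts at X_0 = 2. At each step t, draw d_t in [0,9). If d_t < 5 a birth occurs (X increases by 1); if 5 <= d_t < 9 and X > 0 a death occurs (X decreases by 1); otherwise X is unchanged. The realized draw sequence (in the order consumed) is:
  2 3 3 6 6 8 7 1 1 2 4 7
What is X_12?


t=0: X=2, d=2 → birth, X_1=3
t=1: X=3, d=3 → birth, X_2=4
t=2: X=4, d=3 → birth, X_3=5
t=3: X=5, d=6 → death, X_4=4
t=4: X=4, d=6 → death, X_5=3
t=5: X=3, d=8 → death, X_6=2
t=6: X=2, d=7 → death, X_7=1
t=7: X=1, d=1 → birth, X_8=2
t=8: X=2, d=1 → birth, X_9=3
t=9: X=3, d=2 → birth, X_10=4
t=10: X=4, d=4 → birth, X_11=5
t=11: X=5, d=7 → death, X_12=4

4


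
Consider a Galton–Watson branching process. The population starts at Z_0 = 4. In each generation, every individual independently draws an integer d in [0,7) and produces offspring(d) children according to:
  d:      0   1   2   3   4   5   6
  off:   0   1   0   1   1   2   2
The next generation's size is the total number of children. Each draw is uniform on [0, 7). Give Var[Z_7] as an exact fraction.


16

Outcome values over d=0..6: [0, 1, 0, 1, 1, 2, 2]
Σy = 7, Σy² = 11, M = 7
μ = 7/7 = 1,  σ² = 11/7 − (1)² = 4/7
V_0 = 0, E_0 = 4
V_1 = 4/7·E_0 + (1)²·V_0 = 16/7;  E_1 = 4
V_2 = 4/7·E_1 + (1)²·V_1 = 32/7;  E_2 = 4
V_3 = 4/7·E_2 + (1)²·V_2 = 48/7;  E_3 = 4
V_4 = 4/7·E_3 + (1)²·V_3 = 64/7;  E_4 = 4
V_5 = 4/7·E_4 + (1)²·V_4 = 80/7;  E_5 = 4
V_6 = 4/7·E_5 + (1)²·V_5 = 96/7;  E_6 = 4
V_7 = 4/7·E_6 + (1)²·V_6 = 16;  E_7 = 4


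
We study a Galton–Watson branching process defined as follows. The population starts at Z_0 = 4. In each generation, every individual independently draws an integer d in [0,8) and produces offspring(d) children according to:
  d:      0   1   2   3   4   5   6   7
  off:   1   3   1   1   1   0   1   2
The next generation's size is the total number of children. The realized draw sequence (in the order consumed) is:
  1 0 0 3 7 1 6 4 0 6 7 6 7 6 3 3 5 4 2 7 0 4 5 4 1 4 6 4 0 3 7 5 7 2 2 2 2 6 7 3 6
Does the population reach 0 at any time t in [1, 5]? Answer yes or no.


no

gen 0: Z_0=4, draws=[1, 0, 0, 3], offspring=[3, 1, 1, 1], Z_1=6
gen 1: Z_1=6, draws=[7, 1, 6, 4, 0, 6], offspring=[2, 3, 1, 1, 1, 1], Z_2=9
gen 2: Z_2=9, draws=[7, 6, 7, 6, 3, 3, 5, 4, 2], offspring=[2, 1, 2, 1, 1, 1, 0, 1, 1], Z_3=10
gen 3: Z_3=10, draws=[7, 0, 4, 5, 4, 1, 4, 6, 4, 0], offspring=[2, 1, 1, 0, 1, 3, 1, 1, 1, 1], Z_4=12
gen 4: Z_4=12, draws=[3, 7, 5, 7, 2, 2, 2, 2, 6, 7, 3, 6], offspring=[1, 2, 0, 2, 1, 1, 1, 1, 1, 2, 1, 1], Z_5=14


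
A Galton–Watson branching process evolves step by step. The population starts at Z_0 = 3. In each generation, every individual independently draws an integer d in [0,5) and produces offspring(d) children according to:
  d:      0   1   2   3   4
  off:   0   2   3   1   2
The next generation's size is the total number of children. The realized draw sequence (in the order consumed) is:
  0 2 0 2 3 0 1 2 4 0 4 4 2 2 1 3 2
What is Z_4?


gen 0: Z_0=3, draws=[0, 2, 0], offspring=[0, 3, 0], Z_1=3
gen 1: Z_1=3, draws=[2, 3, 0], offspring=[3, 1, 0], Z_2=4
gen 2: Z_2=4, draws=[1, 2, 4, 0], offspring=[2, 3, 2, 0], Z_3=7
gen 3: Z_3=7, draws=[4, 4, 2, 2, 1, 3, 2], offspring=[2, 2, 3, 3, 2, 1, 3], Z_4=16

16


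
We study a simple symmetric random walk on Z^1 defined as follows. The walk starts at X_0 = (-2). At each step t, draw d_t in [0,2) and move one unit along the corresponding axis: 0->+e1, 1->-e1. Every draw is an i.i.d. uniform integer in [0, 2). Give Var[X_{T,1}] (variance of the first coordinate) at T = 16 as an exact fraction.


Outcome values over d=0..1: [1, -1]
Σy = 0, Σy² = 2, M = 2
μ = 0/2 = 0,  σ² = 2/2 − (0)² = 1
Independent increments: Var[X_16] = 16·σ² = 16·(1) = 16

16


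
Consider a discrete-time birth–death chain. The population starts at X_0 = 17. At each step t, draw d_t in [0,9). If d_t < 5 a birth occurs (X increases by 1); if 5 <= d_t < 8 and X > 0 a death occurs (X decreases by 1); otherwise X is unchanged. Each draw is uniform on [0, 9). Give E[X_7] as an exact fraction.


167/9

X can drop by at most 1 per step and X_0 = 17 > T = 7, so X_t >= 17 − t >= 10 > 0 for every t <= 7: the floor at 0 (the 'and X > 0' condition) never binds. Hence X_7 = X_0 + Σ_{t<7} Y_t with i.i.d. increments Y_t = y(d_t) ∈ {+1, −1, 0}.
Outcome values over d=0..8: [1, 1, 1, 1, 1, -1, -1, -1, 0]
Σy = 2, Σy² = 8, M = 9
μ = 2/9 = 2/9,  σ² = 8/9 − (2/9)² = 68/81
E[X_7] = 17 + 7·(2/9) = 167/9


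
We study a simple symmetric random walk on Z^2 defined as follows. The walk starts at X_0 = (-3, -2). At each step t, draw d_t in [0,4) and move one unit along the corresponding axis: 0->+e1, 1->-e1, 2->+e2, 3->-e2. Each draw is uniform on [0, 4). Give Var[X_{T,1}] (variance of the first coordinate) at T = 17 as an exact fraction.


Outcome values over d=0..3: [1, -1, 0, 0]
Σy = 0, Σy² = 2, M = 4
μ = 0/4 = 0,  σ² = 2/4 − (0)² = 1/2
Independent increments: Var[X_17] = 17·σ² = 17·(1/2) = 17/2

17/2


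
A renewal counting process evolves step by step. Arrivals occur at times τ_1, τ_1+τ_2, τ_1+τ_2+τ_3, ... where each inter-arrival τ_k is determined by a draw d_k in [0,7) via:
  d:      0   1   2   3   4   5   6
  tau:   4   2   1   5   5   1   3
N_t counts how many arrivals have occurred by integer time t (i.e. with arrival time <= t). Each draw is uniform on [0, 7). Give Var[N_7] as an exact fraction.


Inter-arrival values over d=0..6: [4, 2, 1, 5, 5, 1, 3]
Each d has probability 1/7, so the pmf of τ is: f(1) = 2/7, f(2) = 1/7, f(3) = 1/7, f(4) = 1/7, f(5) = 2/7
Let p_n(j) = P(N_n = j), with p_0 = [1]. Condition on τ_1: p_n(0) = P(τ > n), and for j >= 1, p_n(j) = Σ_{k<=n} f(k)·p_{n−k}(j−1)
p_1 = [5/7, 2/7]  (j = 0..1)
p_2 = [4/7, 17/49, 4/49]  (j = 0..2)
p_3 = [3/7, 20/49, 48/343, 8/343]  (j = 0..3)
p_4 = [2/7, 22/49, 71/343, 124/2401, 16/2401]  (j = 0..4)
p_5 = [0, 30/49, 95/343, 218/2401, 304/16807, 32/16807]  (j = 0..5)
p_6 = [0, 19/49, 3/7, 337/2401, 88/2401, 720/117649, 64/117649]  (j = 0..6)
p_7 = [0, 13/49, 144/343, 564/2401, 1072/16807, 1648/117649, 1664/823543, 128/823543]  (j = 0..7)
E[N_7] = Σ j·p_7(j) = 1769007/823543;  E[N_7²] = Σ j²·p_7(j) = 4537559/823543
Var[N_7] = 4537559/823543 − (1769007/823543)² = 607489185488/678223072849

607489185488/678223072849


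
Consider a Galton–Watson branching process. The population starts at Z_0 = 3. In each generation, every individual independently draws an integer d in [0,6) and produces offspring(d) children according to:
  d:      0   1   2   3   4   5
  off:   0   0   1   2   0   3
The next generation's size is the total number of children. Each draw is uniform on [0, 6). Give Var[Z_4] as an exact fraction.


16

Outcome values over d=0..5: [0, 0, 1, 2, 0, 3]
Σy = 6, Σy² = 14, M = 6
μ = 6/6 = 1,  σ² = 14/6 − (1)² = 4/3
V_0 = 0, E_0 = 3
V_1 = 4/3·E_0 + (1)²·V_0 = 4;  E_1 = 3
V_2 = 4/3·E_1 + (1)²·V_1 = 8;  E_2 = 3
V_3 = 4/3·E_2 + (1)²·V_2 = 12;  E_3 = 3
V_4 = 4/3·E_3 + (1)²·V_3 = 16;  E_4 = 3


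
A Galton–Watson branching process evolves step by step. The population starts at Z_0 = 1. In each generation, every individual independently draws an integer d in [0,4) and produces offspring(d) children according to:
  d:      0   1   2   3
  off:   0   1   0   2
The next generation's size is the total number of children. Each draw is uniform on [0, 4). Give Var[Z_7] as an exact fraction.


113845743/268435456

Outcome values over d=0..3: [0, 1, 0, 2]
Σy = 3, Σy² = 5, M = 4
μ = 3/4 = 3/4,  σ² = 5/4 − (3/4)² = 11/16
V_0 = 0, E_0 = 1
V_1 = 11/16·E_0 + (3/4)²·V_0 = 11/16;  E_1 = 3/4
V_2 = 11/16·E_1 + (3/4)²·V_1 = 231/256;  E_2 = 9/16
V_3 = 11/16·E_2 + (3/4)²·V_2 = 3663/4096;  E_3 = 27/64
V_4 = 11/16·E_3 + (3/4)²·V_3 = 51975/65536;  E_4 = 81/256
V_5 = 11/16·E_4 + (3/4)²·V_4 = 695871/1048576;  E_5 = 243/1024
V_6 = 11/16·E_5 + (3/4)²·V_5 = 8999991/16777216;  E_6 = 729/4096
V_7 = 11/16·E_6 + (3/4)²·V_6 = 113845743/268435456;  E_7 = 2187/16384


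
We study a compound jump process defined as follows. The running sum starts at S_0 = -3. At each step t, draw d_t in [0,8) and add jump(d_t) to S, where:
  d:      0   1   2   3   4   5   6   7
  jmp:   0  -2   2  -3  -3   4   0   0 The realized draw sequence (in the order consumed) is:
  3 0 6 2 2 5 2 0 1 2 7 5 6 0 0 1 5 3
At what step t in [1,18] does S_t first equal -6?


t=0: S=-3, d=3, jump=-3, S_1=-6
t=1: S=-6, d=0, jump=0, S_2=-6
t=2: S=-6, d=6, jump=0, S_3=-6
t=3: S=-6, d=2, jump=2, S_4=-4
t=4: S=-4, d=2, jump=2, S_5=-2
t=5: S=-2, d=5, jump=4, S_6=2
t=6: S=2, d=2, jump=2, S_7=4
t=7: S=4, d=0, jump=0, S_8=4
t=8: S=4, d=1, jump=-2, S_9=2
t=9: S=2, d=2, jump=2, S_10=4
t=10: S=4, d=7, jump=0, S_11=4
t=11: S=4, d=5, jump=4, S_12=8
t=12: S=8, d=6, jump=0, S_13=8
t=13: S=8, d=0, jump=0, S_14=8
t=14: S=8, d=0, jump=0, S_15=8
t=15: S=8, d=1, jump=-2, S_16=6
t=16: S=6, d=5, jump=4, S_17=10
t=17: S=10, d=3, jump=-3, S_18=7

1


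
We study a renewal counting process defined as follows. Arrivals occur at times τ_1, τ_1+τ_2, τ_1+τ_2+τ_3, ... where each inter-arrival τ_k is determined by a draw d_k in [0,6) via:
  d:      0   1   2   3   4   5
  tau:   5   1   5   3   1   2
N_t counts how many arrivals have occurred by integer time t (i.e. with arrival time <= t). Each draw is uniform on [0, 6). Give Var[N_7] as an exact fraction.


Inter-arrival values over d=0..5: [5, 1, 5, 3, 1, 2]
Each d has probability 1/6, so the pmf of τ is: f(1) = 1/3, f(2) = 1/6, f(3) = 1/6, f(5) = 1/3
Let p_n(j) = P(N_n = j), with p_0 = [1]. Condition on τ_1: p_n(0) = P(τ > n), and for j >= 1, p_n(j) = Σ_{k<=n} f(k)·p_{n−k}(j−1)
p_1 = [2/3, 1/3]  (j = 0..1)
p_2 = [1/2, 7/18, 1/9]  (j = 0..2)
p_3 = [1/3, 4/9, 5/27, 1/27]  (j = 0..3)
p_4 = [1/3, 11/36, 29/108, 13/162, 1/81]  (j = 0..4)
p_5 = [0, 7/12, 13/54, 5/36, 8/243, 1/243]  (j = 0..5)
p_6 = [0, 1/3, 31/72, 101/648, 16/243, 19/1458, 1/729]  (j = 0..6)
p_7 = [0, 2/9, 7/18, 43/162, 43/486, 43/1458, 11/2187, 1/2187]  (j = 0..7)
E[N_7] = Σ j·p_7(j) = 5098/2187;  E[N_7²] = Σ j²·p_7(j) = 14266/2187
Var[N_7] = 14266/2187 − (5098/2187)² = 5210138/4782969

5210138/4782969


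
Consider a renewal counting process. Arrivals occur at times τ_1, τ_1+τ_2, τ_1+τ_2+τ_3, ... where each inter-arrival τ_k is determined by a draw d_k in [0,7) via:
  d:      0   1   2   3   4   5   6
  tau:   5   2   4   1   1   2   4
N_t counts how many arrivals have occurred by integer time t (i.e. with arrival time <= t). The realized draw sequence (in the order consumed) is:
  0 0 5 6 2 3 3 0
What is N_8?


draw d_1=0: τ_1=5, arrival time A_1=5
draw d_2=0: τ_2=5, arrival time A_2=10
draw d_3=5: τ_3=2, arrival time A_3=12
draw d_4=6: τ_4=4, arrival time A_4=16
draw d_5=2: τ_5=4, arrival time A_5=20
draw d_6=3: τ_6=1, arrival time A_6=21
draw d_7=3: τ_7=1, arrival time A_7=22
draw d_8=0: τ_8=5, arrival time A_8=27
N_t over t=0..8: 0:0 1:0 2:0 3:0 4:0 5:1 6:1 7:1 8:1

1


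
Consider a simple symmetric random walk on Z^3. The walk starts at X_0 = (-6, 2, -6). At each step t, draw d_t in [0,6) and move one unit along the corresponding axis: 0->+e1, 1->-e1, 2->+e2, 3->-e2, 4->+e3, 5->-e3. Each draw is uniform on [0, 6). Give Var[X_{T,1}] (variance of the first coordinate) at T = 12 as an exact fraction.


4

Outcome values over d=0..5: [1, -1, 0, 0, 0, 0]
Σy = 0, Σy² = 2, M = 6
μ = 0/6 = 0,  σ² = 2/6 − (0)² = 1/3
Independent increments: Var[X_12] = 12·σ² = 12·(1/3) = 4


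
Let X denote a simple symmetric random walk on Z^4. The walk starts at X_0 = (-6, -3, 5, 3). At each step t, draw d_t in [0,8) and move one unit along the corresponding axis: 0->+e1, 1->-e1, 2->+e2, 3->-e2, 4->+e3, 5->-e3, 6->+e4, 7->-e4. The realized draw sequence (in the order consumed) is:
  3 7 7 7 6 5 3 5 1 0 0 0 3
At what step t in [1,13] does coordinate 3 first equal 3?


8

t=0: X=(-6, -3, 5, 3), d=3 → -e2, X_1=(-6, -4, 5, 3)
t=1: X=(-6, -4, 5, 3), d=7 → -e4, X_2=(-6, -4, 5, 2)
t=2: X=(-6, -4, 5, 2), d=7 → -e4, X_3=(-6, -4, 5, 1)
t=3: X=(-6, -4, 5, 1), d=7 → -e4, X_4=(-6, -4, 5, 0)
t=4: X=(-6, -4, 5, 0), d=6 → +e4, X_5=(-6, -4, 5, 1)
t=5: X=(-6, -4, 5, 1), d=5 → -e3, X_6=(-6, -4, 4, 1)
t=6: X=(-6, -4, 4, 1), d=3 → -e2, X_7=(-6, -5, 4, 1)
t=7: X=(-6, -5, 4, 1), d=5 → -e3, X_8=(-6, -5, 3, 1)
t=8: X=(-6, -5, 3, 1), d=1 → -e1, X_9=(-7, -5, 3, 1)
t=9: X=(-7, -5, 3, 1), d=0 → +e1, X_10=(-6, -5, 3, 1)
t=10: X=(-6, -5, 3, 1), d=0 → +e1, X_11=(-5, -5, 3, 1)
t=11: X=(-5, -5, 3, 1), d=0 → +e1, X_12=(-4, -5, 3, 1)
t=12: X=(-4, -5, 3, 1), d=3 → -e2, X_13=(-4, -6, 3, 1)


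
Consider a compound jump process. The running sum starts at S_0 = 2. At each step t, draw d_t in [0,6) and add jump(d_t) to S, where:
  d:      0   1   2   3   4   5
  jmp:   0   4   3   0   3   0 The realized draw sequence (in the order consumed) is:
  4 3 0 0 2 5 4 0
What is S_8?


t=0: S=2, d=4, jump=3, S_1=5
t=1: S=5, d=3, jump=0, S_2=5
t=2: S=5, d=0, jump=0, S_3=5
t=3: S=5, d=0, jump=0, S_4=5
t=4: S=5, d=2, jump=3, S_5=8
t=5: S=8, d=5, jump=0, S_6=8
t=6: S=8, d=4, jump=3, S_7=11
t=7: S=11, d=0, jump=0, S_8=11

11


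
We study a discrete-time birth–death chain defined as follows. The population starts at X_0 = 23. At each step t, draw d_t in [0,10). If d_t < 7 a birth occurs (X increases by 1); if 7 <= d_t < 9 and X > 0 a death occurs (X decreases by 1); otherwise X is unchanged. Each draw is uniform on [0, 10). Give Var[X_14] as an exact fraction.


X can drop by at most 1 per step and X_0 = 23 > T = 14, so X_t >= 23 − t >= 9 > 0 for every t <= 14: the floor at 0 (the 'and X > 0' condition) never binds. Hence X_14 = X_0 + Σ_{t<14} Y_t with i.i.d. increments Y_t = y(d_t) ∈ {+1, −1, 0}.
Outcome values over d=0..9: [1, 1, 1, 1, 1, 1, 1, -1, -1, 0]
Σy = 5, Σy² = 9, M = 10
μ = 5/10 = 1/2,  σ² = 9/10 − (1/2)² = 13/20
Independent increments: Var[X_14] = 14·σ² = 14·(13/20) = 91/10

91/10
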